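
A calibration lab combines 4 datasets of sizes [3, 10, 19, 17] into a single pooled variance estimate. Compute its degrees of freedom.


nu = sum_i (n_i - 1)
nu = ((3 - 1) + (10 - 1) + (19 - 1) + (17 - 1))
nu = 2 + 9 + 18 + 16
nu = 45

45


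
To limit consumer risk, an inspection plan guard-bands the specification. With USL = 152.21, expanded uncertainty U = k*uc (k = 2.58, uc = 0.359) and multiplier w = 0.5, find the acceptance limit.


U = k * uc = 2.58 * 0.359 = 0.92622
guard band g = w * U = 0.5 * 0.92622 = 0.46311
AL = USL - g = 152.21 - 0.46311
AL = 151.7469

151.7469


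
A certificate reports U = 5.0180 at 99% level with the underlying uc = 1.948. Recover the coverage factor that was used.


k = U / uc
k = 5.0180 / 1.948
k = 2.576

2.576


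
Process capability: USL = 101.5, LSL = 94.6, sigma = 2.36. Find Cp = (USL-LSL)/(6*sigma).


Cp = (USL - LSL) / (6 * sigma)
= (101.5 - 94.6) / (6 * 2.36)
= 6.9000 / 14.1600
= 0.4873

0.4873


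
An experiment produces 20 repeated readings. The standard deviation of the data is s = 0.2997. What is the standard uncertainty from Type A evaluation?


u_A = s / sqrt(n)
u_A = 0.2997 / sqrt(20)
u_A = 0.2997 / 4.472136
u_A = 0.0670

0.0670


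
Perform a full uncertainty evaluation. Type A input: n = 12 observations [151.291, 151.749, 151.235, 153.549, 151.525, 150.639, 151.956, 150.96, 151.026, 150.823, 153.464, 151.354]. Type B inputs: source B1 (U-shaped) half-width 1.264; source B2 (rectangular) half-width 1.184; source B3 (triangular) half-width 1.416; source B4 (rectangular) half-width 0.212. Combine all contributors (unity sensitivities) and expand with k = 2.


mean = (151.291 + 151.749 + 151.235 + 153.549 + 151.525 + 150.639 + 151.956 + 150.96 + 151.026 + 150.823 + 153.464 + 151.354) / 12 = 151.6309167
s = sqrt(sum((x - mean)^2)/(n-1)) = 0.95211425
u_A = s / sqrt(n) = 0.95211425 / sqrt(12) = 0.27485171
u_B1 = 1.264 / sqrt(2) = 0.89378297
u_B2 = 1.184 / sqrt(3) = 0.68358272
u_B3 = 1.416 / sqrt(6) = 0.57807958
u_B4 = 0.212 / sqrt(3) = 0.12239826
uc = sqrt(0.27485171^2 + 0.89378297^2 + 0.68358272^2 + 0.57807958^2 + 0.12239826^2) = 1.3003208
U = k * uc = 2 * 1.3003208
U = 2.6006

2.6006


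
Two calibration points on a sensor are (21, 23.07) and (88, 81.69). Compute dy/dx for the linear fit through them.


slope = (y2 - y1) / (x2 - x1)
= (81.69 - 23.07) / (88 - 21)
= 58.6200 / 67
= 0.8749

0.8749


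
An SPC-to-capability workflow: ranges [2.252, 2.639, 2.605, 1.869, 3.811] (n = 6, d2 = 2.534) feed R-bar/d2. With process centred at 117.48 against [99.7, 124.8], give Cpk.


R_bar = (2.252 + 2.639 + 2.605 + 1.869 + 3.811) / 5 = 2.6352
sigma = R_bar / d2 = 2.6352 / 2.534 = 1.0399369
Cp = (USL - LSL)/(6*sigma) = (124.8 - 99.7)/(6*1.0399369) = 4.0227
Cpu = (124.8 - 117.48)/(3*1.0399369) = 2.3463
Cpl = (117.48 - 99.7)/(3*1.0399369) = 5.6991
Cpk = min(Cpu, Cpl) = 2.3463

2.3463


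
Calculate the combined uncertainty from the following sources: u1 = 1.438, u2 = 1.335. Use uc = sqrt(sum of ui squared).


uc = sqrt(1.438^2 + 1.335^2)
uc = sqrt(3.850069)
uc = 1.9622

1.9622


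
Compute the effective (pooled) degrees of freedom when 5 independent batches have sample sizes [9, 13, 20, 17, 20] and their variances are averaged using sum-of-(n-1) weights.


nu = sum_i (n_i - 1)
nu = ((9 - 1) + (13 - 1) + (20 - 1) + (17 - 1) + (20 - 1))
nu = 8 + 12 + 19 + 16 + 19
nu = 74

74


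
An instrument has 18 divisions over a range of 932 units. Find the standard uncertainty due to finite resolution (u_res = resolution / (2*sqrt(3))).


resolution = range / divisions
resolution = 932 / 18 = 51.777778
u_res = resolution / (2*sqrt(3))
u_res = 51.777778 / 3.4641016
u_res = 14.9470

14.9470


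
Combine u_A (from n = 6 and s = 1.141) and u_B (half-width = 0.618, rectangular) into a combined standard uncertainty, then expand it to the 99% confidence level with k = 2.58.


u_A = s / sqrt(n) = 1.141 / sqrt(6) = 0.4658113
u_B = half_width / sqrt(3) = 0.618 / sqrt(3) = 0.35680247
uc = sqrt(u_A^2 + u_B^2) = sqrt(0.4658113^2 + 0.35680247^2) = 0.58676074
U = k * uc = 2.58 * 0.58676074
U = 1.5138

1.5138


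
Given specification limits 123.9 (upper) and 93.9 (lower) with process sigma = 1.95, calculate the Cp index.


Cp = (USL - LSL) / (6 * sigma)
= (123.9 - 93.9) / (6 * 1.95)
= 30.0000 / 11.7000
= 2.5641

2.5641


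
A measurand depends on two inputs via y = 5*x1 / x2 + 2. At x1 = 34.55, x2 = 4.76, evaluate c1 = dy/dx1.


y = 5*x1 / x2 + 2
dy/dx1 = 5/x2
Evaluate at x2 = 4.76: c1 = 5 / 4.76
c1 = 1.0504

1.0504


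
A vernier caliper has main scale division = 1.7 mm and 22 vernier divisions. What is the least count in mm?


LC = MSD / n_div
= 1.7 / 22
= 0.0773

0.0773


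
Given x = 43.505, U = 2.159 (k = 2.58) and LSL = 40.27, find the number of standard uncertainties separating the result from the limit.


u = U / k = 2.159 / 2.58 = 0.83682171
margin = |LSL - x| = |40.27 - 43.505| = 3.235
z = margin / u = 3.235 / 0.83682171
z = 3.8658

3.8658


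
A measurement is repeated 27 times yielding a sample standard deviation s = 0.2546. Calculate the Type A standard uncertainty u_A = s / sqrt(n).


u_A = s / sqrt(n)
u_A = 0.2546 / sqrt(27)
u_A = 0.2546 / 5.1961524
u_A = 0.0490

0.0490


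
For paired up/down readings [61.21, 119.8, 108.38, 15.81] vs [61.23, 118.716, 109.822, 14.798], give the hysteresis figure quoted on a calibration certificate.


|61.21 - 61.23| = 0.0200
|119.8 - 118.716| = 1.0840
|108.38 - 109.822| = 1.4420
|15.81 - 14.798| = 1.0120
hysteresis = max(diffs) = 1.4420

1.4420


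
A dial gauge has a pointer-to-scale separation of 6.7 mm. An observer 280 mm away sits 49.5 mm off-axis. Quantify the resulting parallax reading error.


error = h * offset / d
= 6.7 * 49.5 / 280
= 1.1845

1.1845


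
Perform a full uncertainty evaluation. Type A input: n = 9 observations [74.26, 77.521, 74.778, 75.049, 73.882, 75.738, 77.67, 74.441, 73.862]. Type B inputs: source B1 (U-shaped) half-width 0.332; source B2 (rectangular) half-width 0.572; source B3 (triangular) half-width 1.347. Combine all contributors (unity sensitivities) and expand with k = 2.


mean = (74.26 + 77.521 + 74.778 + 75.049 + 73.882 + 75.738 + 77.67 + 74.441 + 73.862) / 9 = 75.24455556
s = sqrt(sum((x - mean)^2)/(n-1)) = 1.4554833
u_A = s / sqrt(n) = 1.4554833 / sqrt(9) = 0.4851611
u_B1 = 0.332 / sqrt(2) = 0.23475945
u_B2 = 0.572 / sqrt(3) = 0.33024435
u_B3 = 1.347 / sqrt(6) = 0.54991045
uc = sqrt(0.4851611^2 + 0.23475945^2 + 0.33024435^2 + 0.54991045^2) = 0.83782822
U = k * uc = 2 * 0.83782822
U = 1.6757

1.6757


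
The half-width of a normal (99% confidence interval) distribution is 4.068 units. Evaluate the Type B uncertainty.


u_B = half_width / 2.576
u_B = 4.068 / 2.576
u_B = 1.5792

1.5792


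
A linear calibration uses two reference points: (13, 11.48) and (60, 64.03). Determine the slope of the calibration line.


slope = (y2 - y1) / (x2 - x1)
= (64.03 - 11.48) / (60 - 13)
= 52.5500 / 47
= 1.1181

1.1181


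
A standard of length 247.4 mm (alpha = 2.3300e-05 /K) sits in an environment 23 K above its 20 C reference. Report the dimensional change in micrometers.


dL = L * alpha * dT
= 247.4 * 2.3300e-05 * 23
= 0.1325817 mm
dL_um = 0.1325817 * 1000 = 132.5817 um

132.5817


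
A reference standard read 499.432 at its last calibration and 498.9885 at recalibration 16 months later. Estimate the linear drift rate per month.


rate = (v2 - v1) / months
= (498.9885 - 499.432) / 16
= -0.4435 / 16
= -0.0277

-0.0277


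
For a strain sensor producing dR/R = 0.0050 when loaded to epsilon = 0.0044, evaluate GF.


GF = (dR/R) / epsilon
= 0.0050 / 0.0044
= 1.1364

1.1364


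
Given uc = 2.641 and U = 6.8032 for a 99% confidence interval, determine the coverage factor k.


k = U / uc
k = 6.8032 / 2.641
k = 2.576

2.576


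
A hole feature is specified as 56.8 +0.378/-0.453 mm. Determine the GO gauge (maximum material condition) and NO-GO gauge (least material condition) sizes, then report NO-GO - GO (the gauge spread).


GO = nominal - lower_tol (smallest hole = maximum material condition)
GO = 56.8 - 0.453 = 56.347
NO-GO = nominal + upper_tol (largest hole = least material condition)
NO-GO = 56.8 + 0.378 = 57.178
spread = NO-GO - GO = 57.178 - 56.347 = 0.8310

0.8310


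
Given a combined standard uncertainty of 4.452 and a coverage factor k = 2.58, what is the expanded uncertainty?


U = k * uc
U = 2.58 * 4.452
U = 11.4862

11.4862


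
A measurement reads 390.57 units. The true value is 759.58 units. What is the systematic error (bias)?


Systematic error = measured - true
= 390.57 - 759.58
= -369.0100

-369.0100


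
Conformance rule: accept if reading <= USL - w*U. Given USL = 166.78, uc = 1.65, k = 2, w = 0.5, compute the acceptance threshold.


U = k * uc = 2 * 1.65 = 3.3
guard band g = w * U = 0.5 * 3.3 = 1.65
AL = USL - g = 166.78 - 1.65
AL = 165.1300

165.1300


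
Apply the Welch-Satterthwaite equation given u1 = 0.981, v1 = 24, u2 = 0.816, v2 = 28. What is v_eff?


uc = sqrt(u1^2 + u2^2) = sqrt(0.981^2 + 0.816^2) = 1.2760161
v_eff = uc^4 / (u1^4/v1 + u2^4/v2)
= 1.2760161^4 / (0.981^4/24 + 0.816^4/28)
= 2.6510909 / 0.054423548
v_eff = 48.7122

48.7122


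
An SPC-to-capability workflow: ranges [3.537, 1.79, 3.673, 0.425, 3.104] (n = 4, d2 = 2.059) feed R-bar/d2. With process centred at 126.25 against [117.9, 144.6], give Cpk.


R_bar = (3.537 + 1.79 + 3.673 + 0.425 + 3.104) / 5 = 2.5058
sigma = R_bar / d2 = 2.5058 / 2.059 = 1.2169985
Cp = (USL - LSL)/(6*sigma) = (144.6 - 117.9)/(6*1.2169985) = 3.6565
Cpu = (144.6 - 126.25)/(3*1.2169985) = 5.0260
Cpl = (126.25 - 117.9)/(3*1.2169985) = 2.2870
Cpk = min(Cpu, Cpl) = 2.2870

2.2870


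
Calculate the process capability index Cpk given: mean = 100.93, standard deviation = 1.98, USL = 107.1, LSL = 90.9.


Cpu = (USL - mean) / (3*sigma) = (107.1 - 100.93) / (3*1.98) = 1.0387
Cpl = (mean - LSL) / (3*sigma) = (100.93 - 90.9) / (3*1.98) = 1.6886
Cpk = min(Cpu, Cpl) = 1.0387

1.0387


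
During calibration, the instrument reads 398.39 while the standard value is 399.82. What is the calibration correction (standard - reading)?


Correction = standard - reading
= 399.82 - 398.39
= 1.4300

1.4300


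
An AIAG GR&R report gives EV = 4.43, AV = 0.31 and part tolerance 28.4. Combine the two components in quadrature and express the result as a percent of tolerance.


GRR = sqrt(EV^2 + AV^2) = sqrt(4.43^2 + 0.31^2) = 4.4408333
%GRR = GRR / tol * 100 = 4.4408333 / 28.4 * 100
%GRR = 15.6367

15.6367


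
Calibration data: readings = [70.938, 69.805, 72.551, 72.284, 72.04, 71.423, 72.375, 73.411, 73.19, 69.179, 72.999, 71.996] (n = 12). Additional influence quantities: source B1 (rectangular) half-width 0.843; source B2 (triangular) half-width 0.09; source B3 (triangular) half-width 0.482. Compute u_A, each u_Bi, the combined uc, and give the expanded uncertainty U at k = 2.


mean = (70.938 + 69.805 + 72.551 + 72.284 + 72.04 + 71.423 + 72.375 + 73.411 + 73.19 + 69.179 + 72.999 + 71.996) / 12 = 71.84925
s = sqrt(sum((x - mean)^2)/(n-1)) = 1.3106436
u_A = s / sqrt(n) = 1.3106436 / sqrt(12) = 0.37835022
u_B1 = 0.843 / sqrt(3) = 0.48670628
u_B2 = 0.09 / sqrt(6) = 0.036742346
u_B3 = 0.482 / sqrt(6) = 0.19677568
uc = sqrt(0.37835022^2 + 0.48670628^2 + 0.036742346^2 + 0.19677568^2) = 0.64815319
U = k * uc = 2 * 0.64815319
U = 1.2963

1.2963


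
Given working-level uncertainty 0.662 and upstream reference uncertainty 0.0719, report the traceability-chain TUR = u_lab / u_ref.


TUR = u_lab / u_ref
= 0.662 / 0.0719
= 9.2072

9.2072


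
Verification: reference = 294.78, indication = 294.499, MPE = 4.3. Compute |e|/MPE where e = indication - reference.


e = indication - reference = 294.499 - 294.78 = -0.2810
|e| = 0.2810
ratio = |e| / MPE = 0.2810 / 4.3
ratio = 0.0653

0.0653


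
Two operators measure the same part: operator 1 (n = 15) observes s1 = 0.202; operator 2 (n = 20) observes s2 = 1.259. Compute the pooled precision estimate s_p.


s_p = sqrt(((n1-1)*s1^2 + (n2-1)*s2^2) / (n1+n2-2))
numerator = (15-1)*0.202^2 + (20-1)*1.259^2 = 0.571256 + 30.116539 = 30.687795
denominator = 15 + 20 - 2 = 33
s_p^2 = 30.687795 / 33 = 0.92993318
s_p = sqrt(0.92993318) = 0.9643

0.9643


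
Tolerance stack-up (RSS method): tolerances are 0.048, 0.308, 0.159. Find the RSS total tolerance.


RSS = sqrt(0.048^2 + 0.308^2 + 0.159^2)
= sqrt(0.122449)
= 0.3499

0.3499


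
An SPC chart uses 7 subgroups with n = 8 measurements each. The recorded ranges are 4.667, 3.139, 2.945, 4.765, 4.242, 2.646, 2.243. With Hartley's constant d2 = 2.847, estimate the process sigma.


R_bar = (4.667 + 3.139 + 2.945 + 4.765 + 4.242 + 2.646 + 2.243) / 7
R_bar = 24.647 / 7 = 3.521
sigma_hat = R_bar / d2 = 3.521 / 2.847 = 1.2367

1.2367


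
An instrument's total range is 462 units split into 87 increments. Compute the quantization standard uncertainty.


resolution = range / divisions
resolution = 462 / 87 = 5.3103448
u_res = resolution / (2*sqrt(3))
u_res = 5.3103448 / 3.4641016
u_res = 1.5330

1.5330


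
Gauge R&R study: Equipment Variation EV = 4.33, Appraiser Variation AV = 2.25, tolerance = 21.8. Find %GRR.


GRR = sqrt(EV^2 + AV^2) = sqrt(4.33^2 + 2.25^2) = 4.8796926
%GRR = GRR / tol * 100 = 4.8796926 / 21.8 * 100
%GRR = 22.3839

22.3839


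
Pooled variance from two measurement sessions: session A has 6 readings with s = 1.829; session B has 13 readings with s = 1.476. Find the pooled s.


s_p = sqrt(((n1-1)*s1^2 + (n2-1)*s2^2) / (n1+n2-2))
numerator = (6-1)*1.829^2 + (13-1)*1.476^2 = 16.726205 + 26.142912 = 42.869117
denominator = 6 + 13 - 2 = 17
s_p^2 = 42.869117 / 17 = 2.5217128
s_p = sqrt(2.5217128) = 1.5880

1.5880


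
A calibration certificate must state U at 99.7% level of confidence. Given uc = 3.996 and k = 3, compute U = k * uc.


U = k * uc
U = 3 * 3.996
U = 11.9880

11.9880


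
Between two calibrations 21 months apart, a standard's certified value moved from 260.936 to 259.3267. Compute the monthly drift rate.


rate = (v2 - v1) / months
= (259.3267 - 260.936) / 21
= -1.6093 / 21
= -0.0766

-0.0766


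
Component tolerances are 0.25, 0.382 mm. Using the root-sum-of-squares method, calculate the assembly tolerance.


RSS = sqrt(0.25^2 + 0.382^2)
= sqrt(0.208424)
= 0.4565

0.4565


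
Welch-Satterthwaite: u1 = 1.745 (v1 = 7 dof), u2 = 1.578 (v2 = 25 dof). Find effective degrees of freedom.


uc = sqrt(u1^2 + u2^2) = sqrt(1.745^2 + 1.578^2) = 2.3526812
v_eff = uc^4 / (u1^4/v1 + u2^4/v2)
= 2.3526812^4 / (1.745^4/7 + 1.578^4/25)
= 30.63743 / 1.5726175
v_eff = 19.4818

19.4818


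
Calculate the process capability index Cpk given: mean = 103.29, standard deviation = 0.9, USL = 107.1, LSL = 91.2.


Cpu = (USL - mean) / (3*sigma) = (107.1 - 103.29) / (3*0.9) = 1.4111
Cpl = (mean - LSL) / (3*sigma) = (103.29 - 91.2) / (3*0.9) = 4.4778
Cpk = min(Cpu, Cpl) = 1.4111

1.4111


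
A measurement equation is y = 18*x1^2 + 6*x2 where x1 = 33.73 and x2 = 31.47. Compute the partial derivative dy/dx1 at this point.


y = 18*x1^2 + 6*x2
dy/dx1 = 2*18*x1
Evaluate at x1 = 33.73: c1 = 36 * 33.73
c1 = 1214.2800

1214.2800


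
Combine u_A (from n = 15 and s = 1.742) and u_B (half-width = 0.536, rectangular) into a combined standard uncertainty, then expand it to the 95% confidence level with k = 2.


u_A = s / sqrt(n) = 1.742 / sqrt(15) = 0.44978247
u_B = half_width / sqrt(3) = 0.536 / sqrt(3) = 0.30945974
uc = sqrt(u_A^2 + u_B^2) = sqrt(0.44978247^2 + 0.30945974^2) = 0.54595751
U = k * uc = 2 * 0.54595751
U = 1.0919

1.0919


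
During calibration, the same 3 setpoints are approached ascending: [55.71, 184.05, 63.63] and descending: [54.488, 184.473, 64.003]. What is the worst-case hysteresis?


|55.71 - 54.488| = 1.2220
|184.05 - 184.473| = 0.4230
|63.63 - 64.003| = 0.3730
hysteresis = max(diffs) = 1.2220

1.2220


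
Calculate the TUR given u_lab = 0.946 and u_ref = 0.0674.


TUR = u_lab / u_ref
= 0.946 / 0.0674
= 14.0356

14.0356


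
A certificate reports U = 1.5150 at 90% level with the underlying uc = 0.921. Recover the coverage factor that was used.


k = U / uc
k = 1.5150 / 0.921
k = 1.645

1.645


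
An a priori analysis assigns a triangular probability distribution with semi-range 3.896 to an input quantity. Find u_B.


u_B = half_width / sqrt(6)
u_B = 3.896 / 2.4494897
u_B = 1.5905

1.5905


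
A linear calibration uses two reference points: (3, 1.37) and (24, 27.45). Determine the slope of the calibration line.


slope = (y2 - y1) / (x2 - x1)
= (27.45 - 1.37) / (24 - 3)
= 26.0800 / 21
= 1.2419

1.2419


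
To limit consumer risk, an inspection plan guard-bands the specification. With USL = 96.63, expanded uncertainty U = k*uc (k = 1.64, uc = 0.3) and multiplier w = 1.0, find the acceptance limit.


U = k * uc = 1.64 * 0.3 = 0.492
guard band g = w * U = 1.0 * 0.492 = 0.492
AL = USL - g = 96.63 - 0.492
AL = 96.1380

96.1380


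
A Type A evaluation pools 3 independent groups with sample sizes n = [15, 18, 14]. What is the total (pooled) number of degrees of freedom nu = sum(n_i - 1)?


nu = sum_i (n_i - 1)
nu = ((15 - 1) + (18 - 1) + (14 - 1))
nu = 14 + 17 + 13
nu = 44

44


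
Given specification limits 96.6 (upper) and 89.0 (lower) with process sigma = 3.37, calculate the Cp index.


Cp = (USL - LSL) / (6 * sigma)
= (96.6 - 89.0) / (6 * 3.37)
= 7.6000 / 20.2200
= 0.3759

0.3759


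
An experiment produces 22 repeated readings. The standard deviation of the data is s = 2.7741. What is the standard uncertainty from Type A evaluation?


u_A = s / sqrt(n)
u_A = 2.7741 / sqrt(22)
u_A = 2.7741 / 4.6904158
u_A = 0.5914

0.5914


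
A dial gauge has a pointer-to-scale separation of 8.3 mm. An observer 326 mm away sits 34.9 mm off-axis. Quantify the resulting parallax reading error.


error = h * offset / d
= 8.3 * 34.9 / 326
= 0.8886

0.8886


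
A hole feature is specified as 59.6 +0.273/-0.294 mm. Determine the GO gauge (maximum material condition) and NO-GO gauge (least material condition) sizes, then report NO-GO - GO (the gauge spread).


GO = nominal - lower_tol (smallest hole = maximum material condition)
GO = 59.6 - 0.294 = 59.306
NO-GO = nominal + upper_tol (largest hole = least material condition)
NO-GO = 59.6 + 0.273 = 59.873
spread = NO-GO - GO = 59.873 - 59.306 = 0.5670

0.5670


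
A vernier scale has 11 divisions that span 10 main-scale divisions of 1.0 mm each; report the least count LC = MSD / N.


LC = MSD / n_div
= 1.0 / 11
= 0.0909

0.0909


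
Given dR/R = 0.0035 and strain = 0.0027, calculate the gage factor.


GF = (dR/R) / epsilon
= 0.0035 / 0.0027
= 1.2963

1.2963


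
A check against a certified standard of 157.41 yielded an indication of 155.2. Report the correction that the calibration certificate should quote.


Correction = standard - reading
= 157.41 - 155.2
= 2.2100

2.2100


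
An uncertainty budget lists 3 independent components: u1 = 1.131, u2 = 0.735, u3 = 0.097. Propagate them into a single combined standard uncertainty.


uc = sqrt(1.131^2 + 0.735^2 + 0.097^2)
uc = sqrt(1.828795)
uc = 1.3523

1.3523


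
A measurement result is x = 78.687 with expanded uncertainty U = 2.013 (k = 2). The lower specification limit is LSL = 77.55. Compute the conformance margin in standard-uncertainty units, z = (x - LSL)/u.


u = U / k = 2.013 / 2 = 1.0065
margin = |LSL - x| = |77.55 - 78.687| = 1.137
z = margin / u = 1.137 / 1.0065
z = 1.1297

1.1297


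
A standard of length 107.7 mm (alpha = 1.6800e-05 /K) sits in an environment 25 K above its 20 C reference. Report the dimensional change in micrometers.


dL = L * alpha * dT
= 107.7 * 1.6800e-05 * 25
= 0.0452340 mm
dL_um = 0.0452340 * 1000 = 45.2340 um

45.2340


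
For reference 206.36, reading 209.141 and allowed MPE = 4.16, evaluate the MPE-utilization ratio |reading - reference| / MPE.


e = indication - reference = 209.141 - 206.36 = 2.7810
|e| = 2.7810
ratio = |e| / MPE = 2.7810 / 4.16
ratio = 0.6685

0.6685


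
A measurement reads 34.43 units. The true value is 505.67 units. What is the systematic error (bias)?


Systematic error = measured - true
= 34.43 - 505.67
= -471.2400

-471.2400


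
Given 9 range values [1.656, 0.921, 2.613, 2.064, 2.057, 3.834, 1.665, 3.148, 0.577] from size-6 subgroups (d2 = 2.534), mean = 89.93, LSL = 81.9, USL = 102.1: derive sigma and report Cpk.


R_bar = (1.656 + 0.921 + 2.613 + 2.064 + 2.057 + 3.834 + 1.665 + 3.148 + 0.577) / 9 = 2.0594444
sigma = R_bar / d2 = 2.0594444 / 2.534 = 0.8127247
Cp = (USL - LSL)/(6*sigma) = (102.1 - 81.9)/(6*0.8127247) = 4.1424
Cpu = (102.1 - 89.93)/(3*0.8127247) = 4.9914
Cpl = (89.93 - 81.9)/(3*0.8127247) = 3.2934
Cpk = min(Cpu, Cpl) = 3.2934

3.2934


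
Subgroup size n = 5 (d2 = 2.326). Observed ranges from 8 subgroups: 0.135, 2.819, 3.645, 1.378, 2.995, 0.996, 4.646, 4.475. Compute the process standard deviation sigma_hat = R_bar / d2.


R_bar = (0.135 + 2.819 + 3.645 + 1.378 + 2.995 + 0.996 + 4.646 + 4.475) / 8
R_bar = 21.089 / 8 = 2.636125
sigma_hat = R_bar / d2 = 2.636125 / 2.326 = 1.1333

1.1333


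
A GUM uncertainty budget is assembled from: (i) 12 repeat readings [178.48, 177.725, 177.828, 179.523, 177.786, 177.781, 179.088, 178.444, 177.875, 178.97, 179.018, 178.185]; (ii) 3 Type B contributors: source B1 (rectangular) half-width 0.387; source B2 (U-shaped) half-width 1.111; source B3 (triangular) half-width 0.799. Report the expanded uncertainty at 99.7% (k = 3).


mean = (178.48 + 177.725 + 177.828 + 179.523 + 177.786 + 177.781 + 179.088 + 178.444 + 177.875 + 178.97 + 179.018 + 178.185) / 12 = 178.3919167
s = sqrt(sum((x - mean)^2)/(n-1)) = 0.62621989
u_A = s / sqrt(n) = 0.62621989 / sqrt(12) = 0.18077411
u_B1 = 0.387 / sqrt(3) = 0.22343455
u_B2 = 1.111 / sqrt(2) = 0.78559563
u_B3 = 0.799 / sqrt(6) = 0.32619038
uc = sqrt(0.18077411^2 + 0.22343455^2 + 0.78559563^2 + 0.32619038^2) = 0.89786577
U = k * uc = 3 * 0.89786577
U = 2.6936

2.6936


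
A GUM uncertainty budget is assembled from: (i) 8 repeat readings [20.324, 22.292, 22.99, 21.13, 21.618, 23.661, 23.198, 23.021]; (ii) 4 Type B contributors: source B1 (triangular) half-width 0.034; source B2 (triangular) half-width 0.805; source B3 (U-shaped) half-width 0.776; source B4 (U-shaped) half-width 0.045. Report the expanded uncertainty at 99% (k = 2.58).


mean = (20.324 + 22.292 + 22.99 + 21.13 + 21.618 + 23.661 + 23.198 + 23.021) / 8 = 22.27925
s = sqrt(sum((x - mean)^2)/(n-1)) = 1.1581935
u_A = s / sqrt(n) = 1.1581935 / sqrt(8) = 0.40948324
u_B1 = 0.034 / sqrt(6) = 0.013880442
u_B2 = 0.805 / sqrt(6) = 0.32863987
u_B3 = 0.776 / sqrt(2) = 0.54871486
u_B4 = 0.045 / sqrt(2) = 0.031819805
uc = sqrt(0.40948324^2 + 0.013880442^2 + 0.32863987^2 + 0.54871486^2 + 0.031819805^2) = 0.76024592
U = k * uc = 2.58 * 0.76024592
U = 1.9614

1.9614


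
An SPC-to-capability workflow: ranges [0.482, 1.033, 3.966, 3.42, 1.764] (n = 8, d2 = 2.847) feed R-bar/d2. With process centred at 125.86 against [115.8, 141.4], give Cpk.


R_bar = (0.482 + 1.033 + 3.966 + 3.42 + 1.764) / 5 = 2.133
sigma = R_bar / d2 = 2.133 / 2.847 = 0.74920969
Cp = (USL - LSL)/(6*sigma) = (141.4 - 115.8)/(6*0.74920969) = 5.6949
Cpu = (141.4 - 125.86)/(3*0.74920969) = 6.9140
Cpl = (125.86 - 115.8)/(3*0.74920969) = 4.4758
Cpk = min(Cpu, Cpl) = 4.4758

4.4758


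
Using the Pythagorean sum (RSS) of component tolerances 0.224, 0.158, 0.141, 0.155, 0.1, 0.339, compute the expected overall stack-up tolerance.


RSS = sqrt(0.224^2 + 0.158^2 + 0.141^2 + 0.155^2 + 0.1^2 + 0.339^2)
= sqrt(0.243967)
= 0.4939

0.4939


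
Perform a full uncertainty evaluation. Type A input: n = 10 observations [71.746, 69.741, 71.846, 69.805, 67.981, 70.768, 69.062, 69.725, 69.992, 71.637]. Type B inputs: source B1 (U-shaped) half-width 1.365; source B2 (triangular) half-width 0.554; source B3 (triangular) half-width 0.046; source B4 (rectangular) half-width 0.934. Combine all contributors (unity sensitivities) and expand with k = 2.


mean = (71.746 + 69.741 + 71.846 + 69.805 + 67.981 + 70.768 + 69.062 + 69.725 + 69.992 + 71.637) / 10 = 70.2303
s = sqrt(sum((x - mean)^2)/(n-1)) = 1.2619405
u_A = s / sqrt(n) = 1.2619405 / sqrt(10) = 0.39906063
u_B1 = 1.365 / sqrt(2) = 0.96520076
u_B2 = 0.554 / sqrt(6) = 0.22616955
u_B3 = 0.046 / sqrt(6) = 0.018779421
u_B4 = 0.934 / sqrt(3) = 0.53924515
uc = sqrt(0.39906063^2 + 0.96520076^2 + 0.22616955^2 + 0.018779421^2 + 0.53924515^2) = 1.1971435
U = k * uc = 2 * 1.1971435
U = 2.3943

2.3943


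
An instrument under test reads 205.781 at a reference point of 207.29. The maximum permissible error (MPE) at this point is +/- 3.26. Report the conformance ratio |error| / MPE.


e = indication - reference = 205.781 - 207.29 = -1.5090
|e| = 1.5090
ratio = |e| / MPE = 1.5090 / 3.26
ratio = 0.4629

0.4629


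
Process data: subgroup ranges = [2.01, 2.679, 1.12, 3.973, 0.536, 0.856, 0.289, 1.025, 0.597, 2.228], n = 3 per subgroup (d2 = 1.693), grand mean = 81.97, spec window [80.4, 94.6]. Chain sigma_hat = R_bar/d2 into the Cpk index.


R_bar = (2.01 + 2.679 + 1.12 + 3.973 + 0.536 + 0.856 + 0.289 + 1.025 + 0.597 + 2.228) / 10 = 1.5313
sigma = R_bar / d2 = 1.5313 / 1.693 = 0.90448907
Cp = (USL - LSL)/(6*sigma) = (94.6 - 80.4)/(6*0.90448907) = 2.6166
Cpu = (94.6 - 81.97)/(3*0.90448907) = 4.6546
Cpl = (81.97 - 80.4)/(3*0.90448907) = 0.5786
Cpk = min(Cpu, Cpl) = 0.5786

0.5786


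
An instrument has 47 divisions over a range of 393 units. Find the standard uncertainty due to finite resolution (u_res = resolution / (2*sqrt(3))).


resolution = range / divisions
resolution = 393 / 47 = 8.3617021
u_res = resolution / (2*sqrt(3))
u_res = 8.3617021 / 3.4641016
u_res = 2.4138

2.4138


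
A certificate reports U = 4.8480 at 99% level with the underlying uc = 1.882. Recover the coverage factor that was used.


k = U / uc
k = 4.8480 / 1.882
k = 2.576

2.576


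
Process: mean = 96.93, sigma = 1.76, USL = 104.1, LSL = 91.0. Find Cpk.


Cpu = (USL - mean) / (3*sigma) = (104.1 - 96.93) / (3*1.76) = 1.3580
Cpl = (mean - LSL) / (3*sigma) = (96.93 - 91.0) / (3*1.76) = 1.1231
Cpk = min(Cpu, Cpl) = 1.1231

1.1231


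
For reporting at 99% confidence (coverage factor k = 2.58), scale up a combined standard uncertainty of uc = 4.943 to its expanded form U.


U = k * uc
U = 2.58 * 4.943
U = 12.7529

12.7529


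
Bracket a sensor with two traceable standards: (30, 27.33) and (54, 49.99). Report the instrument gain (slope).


slope = (y2 - y1) / (x2 - x1)
= (49.99 - 27.33) / (54 - 30)
= 22.6600 / 24
= 0.9442

0.9442


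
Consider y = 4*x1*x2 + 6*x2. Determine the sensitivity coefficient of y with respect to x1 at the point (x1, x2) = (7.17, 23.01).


y = 4*x1*x2 + 6*x2
dy/dx1 = 4*x2
Evaluate at x2 = 23.01: c1 = 4 * 23.01
c1 = 92.0400

92.0400


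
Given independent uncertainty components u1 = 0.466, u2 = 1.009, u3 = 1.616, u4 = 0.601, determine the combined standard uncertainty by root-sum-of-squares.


uc = sqrt(0.466^2 + 1.009^2 + 1.616^2 + 0.601^2)
uc = sqrt(4.207894)
uc = 2.0513

2.0513


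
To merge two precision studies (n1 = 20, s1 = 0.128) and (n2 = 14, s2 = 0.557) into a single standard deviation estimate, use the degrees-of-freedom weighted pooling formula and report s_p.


s_p = sqrt(((n1-1)*s1^2 + (n2-1)*s2^2) / (n1+n2-2))
numerator = (20-1)*0.128^2 + (14-1)*0.557^2 = 0.311296 + 4.033237 = 4.344533
denominator = 20 + 14 - 2 = 32
s_p^2 = 4.344533 / 32 = 0.13576666
s_p = sqrt(0.13576666) = 0.3685

0.3685


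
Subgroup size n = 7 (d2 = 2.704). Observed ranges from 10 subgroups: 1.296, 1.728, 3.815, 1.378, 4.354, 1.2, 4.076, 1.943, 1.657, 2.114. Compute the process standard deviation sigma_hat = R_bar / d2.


R_bar = (1.296 + 1.728 + 3.815 + 1.378 + 4.354 + 1.2 + 4.076 + 1.943 + 1.657 + 2.114) / 10
R_bar = 23.561 / 10 = 2.3561
sigma_hat = R_bar / d2 = 2.3561 / 2.704 = 0.8713

0.8713


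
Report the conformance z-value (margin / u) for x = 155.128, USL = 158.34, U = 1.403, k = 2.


u = U / k = 1.403 / 2 = 0.7015
margin = |USL - x| = |158.34 - 155.128| = 3.212
z = margin / u = 3.212 / 0.7015
z = 4.5788

4.5788


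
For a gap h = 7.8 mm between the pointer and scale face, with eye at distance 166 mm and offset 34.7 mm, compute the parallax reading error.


error = h * offset / d
= 7.8 * 34.7 / 166
= 1.6305

1.6305


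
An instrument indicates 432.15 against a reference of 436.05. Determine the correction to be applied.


Correction = standard - reading
= 436.05 - 432.15
= 3.9000

3.9000


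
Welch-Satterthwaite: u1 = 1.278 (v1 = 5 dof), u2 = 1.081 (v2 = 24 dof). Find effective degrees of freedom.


uc = sqrt(u1^2 + u2^2) = sqrt(1.278^2 + 1.081^2) = 1.6738713
v_eff = uc^4 / (u1^4/v1 + u2^4/v2)
= 1.6738713^4 / (1.278^4/5 + 1.081^4/24)
= 7.8503361 / 0.59042061
v_eff = 13.2962

13.2962


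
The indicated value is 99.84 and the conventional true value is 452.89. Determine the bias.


Systematic error = measured - true
= 99.84 - 452.89
= -353.0500

-353.0500


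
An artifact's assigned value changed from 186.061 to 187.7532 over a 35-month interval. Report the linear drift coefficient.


rate = (v2 - v1) / months
= (187.7532 - 186.061) / 35
= 1.6922 / 35
= 0.0483

0.0483


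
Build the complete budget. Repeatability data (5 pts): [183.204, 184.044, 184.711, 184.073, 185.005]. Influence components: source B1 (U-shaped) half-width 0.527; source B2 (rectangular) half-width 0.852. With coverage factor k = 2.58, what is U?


mean = (183.204 + 184.044 + 184.711 + 184.073 + 185.005) / 5 = 184.2074
s = sqrt(sum((x - mean)^2)/(n-1)) = 0.69666226
u_A = s / sqrt(n) = 0.69666226 / sqrt(5) = 0.31155683
u_B1 = 0.527 / sqrt(2) = 0.37264527
u_B2 = 0.852 / sqrt(3) = 0.49190243
uc = sqrt(0.31155683^2 + 0.37264527^2 + 0.49190243^2) = 0.69130323
U = k * uc = 2.58 * 0.69130323
U = 1.7836

1.7836


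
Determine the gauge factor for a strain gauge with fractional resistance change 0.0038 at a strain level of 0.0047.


GF = (dR/R) / epsilon
= 0.0038 / 0.0047
= 0.8085

0.8085


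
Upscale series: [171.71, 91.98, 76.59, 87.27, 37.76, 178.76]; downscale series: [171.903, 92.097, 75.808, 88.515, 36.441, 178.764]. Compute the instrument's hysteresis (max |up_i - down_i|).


|171.71 - 171.903| = 0.1930
|91.98 - 92.097| = 0.1170
|76.59 - 75.808| = 0.7820
|87.27 - 88.515| = 1.2450
|37.76 - 36.441| = 1.3190
|178.76 - 178.764| = 0.0040
hysteresis = max(diffs) = 1.3190

1.3190


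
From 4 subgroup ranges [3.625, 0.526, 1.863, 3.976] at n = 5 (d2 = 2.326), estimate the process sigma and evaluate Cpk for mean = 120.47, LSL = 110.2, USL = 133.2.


R_bar = (3.625 + 0.526 + 1.863 + 3.976) / 4 = 2.4975
sigma = R_bar / d2 = 2.4975 / 2.326 = 1.0737317
Cp = (USL - LSL)/(6*sigma) = (133.2 - 110.2)/(6*1.0737317) = 3.5701
Cpu = (133.2 - 120.47)/(3*1.0737317) = 3.9519
Cpl = (120.47 - 110.2)/(3*1.0737317) = 3.1883
Cpk = min(Cpu, Cpl) = 3.1883

3.1883


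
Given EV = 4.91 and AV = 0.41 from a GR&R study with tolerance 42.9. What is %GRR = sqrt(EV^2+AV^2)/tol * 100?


GRR = sqrt(EV^2 + AV^2) = sqrt(4.91^2 + 0.41^2) = 4.9270884
%GRR = GRR / tol * 100 = 4.9270884 / 42.9 * 100
%GRR = 11.4851

11.4851


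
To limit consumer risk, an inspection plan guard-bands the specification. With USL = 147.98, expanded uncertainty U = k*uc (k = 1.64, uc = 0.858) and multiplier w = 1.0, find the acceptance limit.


U = k * uc = 1.64 * 0.858 = 1.40712
guard band g = w * U = 1.0 * 1.40712 = 1.40712
AL = USL - g = 147.98 - 1.40712
AL = 146.5729

146.5729


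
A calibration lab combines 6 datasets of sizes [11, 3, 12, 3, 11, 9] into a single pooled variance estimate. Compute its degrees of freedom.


nu = sum_i (n_i - 1)
nu = ((11 - 1) + (3 - 1) + (12 - 1) + (3 - 1) + (11 - 1) + (9 - 1))
nu = 10 + 2 + 11 + 2 + 10 + 8
nu = 43

43


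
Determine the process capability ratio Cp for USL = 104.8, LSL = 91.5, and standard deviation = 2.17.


Cp = (USL - LSL) / (6 * sigma)
= (104.8 - 91.5) / (6 * 2.17)
= 13.3000 / 13.0200
= 1.0215

1.0215


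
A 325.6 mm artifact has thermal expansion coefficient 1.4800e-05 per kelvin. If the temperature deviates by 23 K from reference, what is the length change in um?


dL = L * alpha * dT
= 325.6 * 1.4800e-05 * 23
= 0.1108342 mm
dL_um = 0.1108342 * 1000 = 110.8342 um

110.8342


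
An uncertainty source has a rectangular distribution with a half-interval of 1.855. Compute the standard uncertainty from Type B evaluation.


u_B = half_width / sqrt(3)
u_B = 1.855 / 1.7320508
u_B = 1.0710

1.0710


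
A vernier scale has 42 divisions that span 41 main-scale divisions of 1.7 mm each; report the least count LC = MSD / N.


LC = MSD / n_div
= 1.7 / 42
= 0.0405

0.0405


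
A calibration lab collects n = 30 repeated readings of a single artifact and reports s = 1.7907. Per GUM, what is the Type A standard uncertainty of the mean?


u_A = s / sqrt(n)
u_A = 1.7907 / sqrt(30)
u_A = 1.7907 / 5.4772256
u_A = 0.3269

0.3269


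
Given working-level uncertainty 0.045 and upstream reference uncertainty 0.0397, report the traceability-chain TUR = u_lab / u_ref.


TUR = u_lab / u_ref
= 0.045 / 0.0397
= 1.1335

1.1335


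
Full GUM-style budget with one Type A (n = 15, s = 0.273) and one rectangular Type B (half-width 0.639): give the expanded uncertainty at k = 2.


u_A = s / sqrt(n) = 0.273 / sqrt(15) = 0.070488297
u_B = half_width / sqrt(3) = 0.639 / sqrt(3) = 0.36892682
uc = sqrt(u_A^2 + u_B^2) = sqrt(0.070488297^2 + 0.36892682^2) = 0.37560032
U = k * uc = 2 * 0.37560032
U = 0.7512

0.7512


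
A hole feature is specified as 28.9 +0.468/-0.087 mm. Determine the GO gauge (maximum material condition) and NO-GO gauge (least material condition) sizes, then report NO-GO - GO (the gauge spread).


GO = nominal - lower_tol (smallest hole = maximum material condition)
GO = 28.9 - 0.087 = 28.813
NO-GO = nominal + upper_tol (largest hole = least material condition)
NO-GO = 28.9 + 0.468 = 29.368
spread = NO-GO - GO = 29.368 - 28.813 = 0.5550

0.5550


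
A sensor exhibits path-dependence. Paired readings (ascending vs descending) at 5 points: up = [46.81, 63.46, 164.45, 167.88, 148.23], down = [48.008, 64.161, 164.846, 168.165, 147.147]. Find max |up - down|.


|46.81 - 48.008| = 1.1980
|63.46 - 64.161| = 0.7010
|164.45 - 164.846| = 0.3960
|167.88 - 168.165| = 0.2850
|148.23 - 147.147| = 1.0830
hysteresis = max(diffs) = 1.1980

1.1980


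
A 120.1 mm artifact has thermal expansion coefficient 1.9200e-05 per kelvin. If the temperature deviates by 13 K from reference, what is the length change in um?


dL = L * alpha * dT
= 120.1 * 1.9200e-05 * 13
= 0.0299770 mm
dL_um = 0.0299770 * 1000 = 29.9770 um

29.9770


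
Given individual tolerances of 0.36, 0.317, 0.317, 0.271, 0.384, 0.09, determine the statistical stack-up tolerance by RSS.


RSS = sqrt(0.36^2 + 0.317^2 + 0.317^2 + 0.271^2 + 0.384^2 + 0.09^2)
= sqrt(0.559575)
= 0.7480

0.7480


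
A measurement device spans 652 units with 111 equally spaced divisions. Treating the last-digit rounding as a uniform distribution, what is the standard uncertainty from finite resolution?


resolution = range / divisions
resolution = 652 / 111 = 5.8738739
u_res = resolution / (2*sqrt(3))
u_res = 5.8738739 / 3.4641016
u_res = 1.6956

1.6956


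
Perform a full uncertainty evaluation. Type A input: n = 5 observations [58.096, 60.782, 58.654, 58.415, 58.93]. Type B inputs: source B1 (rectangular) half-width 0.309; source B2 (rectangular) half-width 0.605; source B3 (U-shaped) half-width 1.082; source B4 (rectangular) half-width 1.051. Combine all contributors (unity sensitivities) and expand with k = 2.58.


mean = (58.096 + 60.782 + 58.654 + 58.415 + 58.93) / 5 = 58.9754
s = sqrt(sum((x - mean)^2)/(n-1)) = 1.0555277
u_A = s / sqrt(n) = 1.0555277 / sqrt(5) = 0.47204634
u_B1 = 0.309 / sqrt(3) = 0.17840123
u_B2 = 0.605 / sqrt(3) = 0.34929691
u_B3 = 1.082 / sqrt(2) = 0.76508954
u_B4 = 1.051 / sqrt(3) = 0.60679513
uc = sqrt(0.47204634^2 + 0.17840123^2 + 0.34929691^2 + 0.76508954^2 + 0.60679513^2) = 1.153354
U = k * uc = 2.58 * 1.153354
U = 2.9757

2.9757


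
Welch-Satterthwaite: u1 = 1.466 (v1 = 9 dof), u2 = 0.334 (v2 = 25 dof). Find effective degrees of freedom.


uc = sqrt(u1^2 + u2^2) = sqrt(1.466^2 + 0.334^2) = 1.5035664
v_eff = uc^4 / (u1^4/v1 + u2^4/v2)
= 1.5035664^4 / (1.466^4/9 + 0.334^4/25)
= 5.1108184 / 0.51370574
v_eff = 9.9489

9.9489


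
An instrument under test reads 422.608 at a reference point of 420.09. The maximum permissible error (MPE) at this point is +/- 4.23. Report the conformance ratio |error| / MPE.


e = indication - reference = 422.608 - 420.09 = 2.5180
|e| = 2.5180
ratio = |e| / MPE = 2.5180 / 4.23
ratio = 0.5953

0.5953


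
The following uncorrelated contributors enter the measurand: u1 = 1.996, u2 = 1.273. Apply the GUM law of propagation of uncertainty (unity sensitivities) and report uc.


uc = sqrt(1.996^2 + 1.273^2)
uc = sqrt(5.604545)
uc = 2.3674

2.3674


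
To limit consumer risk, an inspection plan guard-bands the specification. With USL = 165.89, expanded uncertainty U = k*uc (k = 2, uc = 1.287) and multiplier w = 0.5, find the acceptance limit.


U = k * uc = 2 * 1.287 = 2.574
guard band g = w * U = 0.5 * 2.574 = 1.287
AL = USL - g = 165.89 - 1.287
AL = 164.6030

164.6030


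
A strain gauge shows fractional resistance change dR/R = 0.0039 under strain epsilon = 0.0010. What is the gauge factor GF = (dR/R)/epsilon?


GF = (dR/R) / epsilon
= 0.0039 / 0.0010
= 3.9000

3.9000


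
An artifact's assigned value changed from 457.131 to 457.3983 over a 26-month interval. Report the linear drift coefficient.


rate = (v2 - v1) / months
= (457.3983 - 457.131) / 26
= 0.2673 / 26
= 0.0103

0.0103


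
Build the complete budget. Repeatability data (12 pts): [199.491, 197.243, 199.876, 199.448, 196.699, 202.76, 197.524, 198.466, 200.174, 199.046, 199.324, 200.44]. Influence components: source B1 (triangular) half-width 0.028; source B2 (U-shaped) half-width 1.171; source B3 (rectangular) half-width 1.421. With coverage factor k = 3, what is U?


mean = (199.491 + 197.243 + 199.876 + 199.448 + 196.699 + 202.76 + 197.524 + 198.466 + 200.174 + 199.046 + 199.324 + 200.44) / 12 = 199.2075833
s = sqrt(sum((x - mean)^2)/(n-1)) = 1.6302264
u_A = s / sqrt(n) = 1.6302264 / sqrt(12) = 0.47060583
u_B1 = 0.028 / sqrt(6) = 0.011430952
u_B2 = 1.171 / sqrt(2) = 0.82802204
u_B3 = 1.421 / sqrt(3) = 0.82041473
uc = sqrt(0.47060583^2 + 0.011430952^2 + 0.82802204^2 + 0.82041473^2) = 1.2571004
U = k * uc = 3 * 1.2571004
U = 3.7713

3.7713


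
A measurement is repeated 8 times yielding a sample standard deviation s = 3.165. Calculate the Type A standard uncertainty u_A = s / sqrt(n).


u_A = s / sqrt(n)
u_A = 3.165 / sqrt(8)
u_A = 3.165 / 2.8284271
u_A = 1.1190

1.1190


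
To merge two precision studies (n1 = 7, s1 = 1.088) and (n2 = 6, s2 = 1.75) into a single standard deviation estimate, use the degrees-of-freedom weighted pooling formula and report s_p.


s_p = sqrt(((n1-1)*s1^2 + (n2-1)*s2^2) / (n1+n2-2))
numerator = (7-1)*1.088^2 + (6-1)*1.75^2 = 7.102464 + 15.3125 = 22.414964
denominator = 7 + 6 - 2 = 11
s_p^2 = 22.414964 / 11 = 2.037724
s_p = sqrt(2.037724) = 1.4275

1.4275


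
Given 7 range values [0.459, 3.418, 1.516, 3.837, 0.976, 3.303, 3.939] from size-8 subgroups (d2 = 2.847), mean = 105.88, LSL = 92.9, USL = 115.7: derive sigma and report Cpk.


R_bar = (0.459 + 3.418 + 1.516 + 3.837 + 0.976 + 3.303 + 3.939) / 7 = 2.4925714
sigma = R_bar / d2 = 2.4925714 / 2.847 = 0.87550804
Cp = (USL - LSL)/(6*sigma) = (115.7 - 92.9)/(6*0.87550804) = 4.3403
Cpu = (115.7 - 105.88)/(3*0.87550804) = 3.7388
Cpl = (105.88 - 92.9)/(3*0.87550804) = 4.9419
Cpk = min(Cpu, Cpl) = 3.7388

3.7388


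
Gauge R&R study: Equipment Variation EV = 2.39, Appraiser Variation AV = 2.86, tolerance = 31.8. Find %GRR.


GRR = sqrt(EV^2 + AV^2) = sqrt(2.39^2 + 2.86^2) = 3.7271571
%GRR = GRR / tol * 100 = 3.7271571 / 31.8 * 100
%GRR = 11.7206

11.7206
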